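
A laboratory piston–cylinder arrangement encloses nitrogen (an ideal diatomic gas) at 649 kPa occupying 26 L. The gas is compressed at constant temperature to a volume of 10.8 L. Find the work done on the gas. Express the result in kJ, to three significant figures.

W ≈ 14.8 kJ

Isothermal: W = nRT ln(V₂/V₁) = P₁V₁ ln(V₂/V₁).
P₁V₁ = (649 kPa)(26 L) = 16874 J.
W = 16874 × ln(10.8/26) = 16874 × -0.8786
W_by_gas = -14825 J; work on gas = −W_by = 14825 J.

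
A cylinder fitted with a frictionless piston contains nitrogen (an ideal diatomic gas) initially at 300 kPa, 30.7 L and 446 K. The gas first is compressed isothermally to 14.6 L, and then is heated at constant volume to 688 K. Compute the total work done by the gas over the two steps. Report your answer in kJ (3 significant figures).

Step 1 (isothermal): W = P₁V₁ ln(V₂/V₁) = (9210) ln(14.6/30.7) = -6845 J.
Step 2 (isochoric): W = 0 (constant volume).
W_total = -6845 + 0 = -6845 J.

W_total ≈ -6.85 kJ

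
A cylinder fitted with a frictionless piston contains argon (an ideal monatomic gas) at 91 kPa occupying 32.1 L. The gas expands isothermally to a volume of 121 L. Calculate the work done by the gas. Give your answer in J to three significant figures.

W ≈ 3880 J

Isothermal: W = nRT ln(V₂/V₁) = P₁V₁ ln(V₂/V₁).
P₁V₁ = (91 kPa)(32.1 L) = 2921 J.
W = 2921 × ln(121/32.1) = 2921 × 1.327
W_by_gas = 3876 J.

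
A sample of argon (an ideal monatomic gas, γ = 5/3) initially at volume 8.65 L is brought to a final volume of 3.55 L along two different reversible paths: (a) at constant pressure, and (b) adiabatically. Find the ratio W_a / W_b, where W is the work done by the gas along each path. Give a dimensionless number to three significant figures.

Path (a) isobaric: W = P₁(V₂ − V₁) → W_a/(P₁V₁) = -0.5896.
Path (b) adiabatic: W = P₁V₁(1 − (V₁/V₂)^(γ−1))/(γ−1) → W_b/(P₁V₁) = -1.216.
W_a / W_b = -0.5896 / -1.216 = 0.4848.

W_a / W_b ≈ 0.485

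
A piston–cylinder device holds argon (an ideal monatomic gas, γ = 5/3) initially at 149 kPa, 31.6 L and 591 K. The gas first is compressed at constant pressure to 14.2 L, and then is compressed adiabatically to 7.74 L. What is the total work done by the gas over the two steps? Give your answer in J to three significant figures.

Step 1 (isobaric): W = PΔV = (149 kPa)(14.2 − 31.6 L) = -2593 J.
After step 1: P = 149 kPa, V = 14.2 L, T = 265.6 K.
Step 2 (adiabatic): W = (P₁V₁ − P₂V₂)/(γ−1) = (2116 − 3171)/0.667 = -1583 J.
W_total = -2593 − 1583 = -4175 J.

W_total ≈ -4180 J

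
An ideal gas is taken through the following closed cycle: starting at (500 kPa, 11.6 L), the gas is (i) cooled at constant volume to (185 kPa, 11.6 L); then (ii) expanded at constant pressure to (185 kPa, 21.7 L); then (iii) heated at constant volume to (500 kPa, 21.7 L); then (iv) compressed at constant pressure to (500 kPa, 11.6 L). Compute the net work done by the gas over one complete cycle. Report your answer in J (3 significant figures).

W_net ≈ -3180 J

Constant-volume legs do no work.
W(ii) = (185)(21.7 − 11.6) = 1868 J; W(iv) = (500)(11.6 − 21.7) = -5050 J.
W_net = 1868 − 5050 = -3182 J (the counter-clockwise enclosed area).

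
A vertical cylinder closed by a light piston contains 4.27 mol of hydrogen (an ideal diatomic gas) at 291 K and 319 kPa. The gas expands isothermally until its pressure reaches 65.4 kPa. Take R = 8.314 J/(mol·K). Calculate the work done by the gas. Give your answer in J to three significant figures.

W ≈ 16400 J

Isothermal process: W = nRT ln(V₂/V₁) = nRT ln(P₁/P₂).
W = (4.27)(8.314)(291) × ln(319/65.4)
  = 10331 × ln(4.878) = 10331 × 1.585
W_by_gas = 16371 J.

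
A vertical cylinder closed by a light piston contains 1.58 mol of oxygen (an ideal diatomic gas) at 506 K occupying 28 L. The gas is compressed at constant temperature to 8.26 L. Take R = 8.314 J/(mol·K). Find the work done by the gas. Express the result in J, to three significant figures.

W ≈ -8110 J

Isothermal: W = nRT ln(V₂/V₁).
W = (1.58)(8.314)(506) × ln(8.26/28)
  = 6647 × -1.221
W_by_gas = -8114 J.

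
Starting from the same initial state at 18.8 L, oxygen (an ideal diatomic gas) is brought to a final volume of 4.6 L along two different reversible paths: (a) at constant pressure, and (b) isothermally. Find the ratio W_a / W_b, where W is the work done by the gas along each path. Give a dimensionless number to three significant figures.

Path (a) isobaric: W = P₁(V₂ − V₁) → W_a/(P₁V₁) = -0.7553.
Path (b) isothermal: W = P₁V₁ ln(V₂/V₁) → W_b/(P₁V₁) = -1.408.
W_a / W_b = -0.7553 / -1.408 = 0.5365.

W_a / W_b ≈ 0.537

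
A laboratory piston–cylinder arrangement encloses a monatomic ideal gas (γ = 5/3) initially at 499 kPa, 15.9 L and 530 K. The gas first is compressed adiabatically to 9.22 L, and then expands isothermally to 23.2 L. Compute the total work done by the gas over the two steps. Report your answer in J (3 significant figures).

Step 1 (adiabatic): W = (P₁V₁ − P₂V₂)/(γ−1) = (7934 − 11410)/0.667 = -5213 J.
After step 1: P = 1237 kPa, V = 9.22 L, T = 762.2 K.
Step 2 (isothermal): W = P₁V₁ ln(V₂/V₁) = (11410) ln(23.2/9.22) = 10529 J.
W_total = -5213 + 10529 = 5315 J.

W_total ≈ 5320 J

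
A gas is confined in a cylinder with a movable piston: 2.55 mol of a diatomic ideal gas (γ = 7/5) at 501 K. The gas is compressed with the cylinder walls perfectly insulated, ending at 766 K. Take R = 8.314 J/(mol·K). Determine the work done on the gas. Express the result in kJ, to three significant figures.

Adiabatic ⇒ Q = 0, so W_by = −ΔU = nCᵥ(T₁ − T₂).
Cᵥ = 5R/2 = 20.79 J/(mol·K).
W = (2.55)(20.79)(501 − 766) = -14045 J.
Work on gas = −W_by = 14045 J.

W ≈ 14.0 kJ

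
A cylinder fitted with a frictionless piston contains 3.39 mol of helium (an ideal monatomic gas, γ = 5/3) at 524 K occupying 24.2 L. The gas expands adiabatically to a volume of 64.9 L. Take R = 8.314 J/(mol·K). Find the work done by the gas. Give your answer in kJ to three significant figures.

Adiabatic: TV^(γ−1) = const with γ = 5/3.
T₂ = T₁ (V₁/V₂)^(γ−1) = 524 × (24.2/64.9)^0.667 = 524 × 0.5181 = 271.5 K.
W_by = nCᵥ(T₁ − T₂) = (3.39)(12.47)(524 − 271.5) = 10676 J.

W ≈ 10.7 kJ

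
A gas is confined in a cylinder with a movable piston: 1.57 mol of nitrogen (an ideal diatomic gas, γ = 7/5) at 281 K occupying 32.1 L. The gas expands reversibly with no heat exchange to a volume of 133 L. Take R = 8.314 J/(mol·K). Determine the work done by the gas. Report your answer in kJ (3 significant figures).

Adiabatic: TV^(γ−1) = const with γ = 7/5.
T₂ = T₁ (V₁/V₂)^(γ−1) = 281 × (32.1/133)^0.4 = 281 × 0.5663 = 159.1 K.
W_by = nCᵥ(T₁ − T₂) = (1.57)(20.79)(281 − 159.1) = 3977 J.

W ≈ 3.98 kJ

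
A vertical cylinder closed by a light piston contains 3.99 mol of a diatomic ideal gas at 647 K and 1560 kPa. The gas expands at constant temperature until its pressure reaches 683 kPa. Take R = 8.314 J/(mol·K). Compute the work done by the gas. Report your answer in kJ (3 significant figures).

W ≈ 17.7 kJ

Isothermal process: W = nRT ln(V₂/V₁) = nRT ln(P₁/P₂).
W = (3.99)(8.314)(647) × ln(1560/683)
  = 21463 × ln(2.284) = 21463 × 0.8259
W_by_gas = 17727 J.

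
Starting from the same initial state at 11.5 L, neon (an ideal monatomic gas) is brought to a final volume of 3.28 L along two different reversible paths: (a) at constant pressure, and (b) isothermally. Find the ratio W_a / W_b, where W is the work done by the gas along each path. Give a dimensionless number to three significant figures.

W_a / W_b ≈ 0.570

Path (a) isobaric: W = P₁(V₂ − V₁) → W_a/(P₁V₁) = -0.7148.
Path (b) isothermal: W = P₁V₁ ln(V₂/V₁) → W_b/(P₁V₁) = -1.255.
W_a / W_b = -0.7148 / -1.255 = 0.5698.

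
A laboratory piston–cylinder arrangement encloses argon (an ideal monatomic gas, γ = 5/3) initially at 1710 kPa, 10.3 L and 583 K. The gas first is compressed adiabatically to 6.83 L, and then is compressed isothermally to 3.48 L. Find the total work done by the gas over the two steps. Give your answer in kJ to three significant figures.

W_total ≈ -23.9 kJ

Step 1 (adiabatic): W = (P₁V₁ − P₂V₂)/(γ−1) = (17613 − 23162)/0.667 = -8324 J.
After step 1: P = 3391 kPa, V = 6.83 L, T = 766.7 K.
Step 2 (isothermal): W = P₁V₁ ln(V₂/V₁) = (23162) ln(3.48/6.83) = -15618 J.
W_total = -8324 − 15618 = -23942 J.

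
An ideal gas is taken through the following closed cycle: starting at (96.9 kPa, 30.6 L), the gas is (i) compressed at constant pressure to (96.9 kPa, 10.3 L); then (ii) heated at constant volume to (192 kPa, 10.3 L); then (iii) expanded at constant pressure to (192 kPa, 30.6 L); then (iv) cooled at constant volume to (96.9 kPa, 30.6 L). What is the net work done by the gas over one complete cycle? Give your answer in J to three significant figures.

Constant-volume legs do no work.
W(i) = (96.9)(10.3 − 30.6) = -1967 J; W(iii) = (192)(30.6 − 10.3) = 3898 J.
W_net = -1967 + 3898 = 1931 J (the clockwise enclosed area).

W_net ≈ 1930 J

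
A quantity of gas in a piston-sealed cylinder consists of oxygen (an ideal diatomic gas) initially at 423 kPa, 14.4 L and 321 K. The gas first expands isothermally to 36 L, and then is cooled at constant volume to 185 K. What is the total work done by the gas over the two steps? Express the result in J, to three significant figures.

W_total ≈ 5580 J

Step 1 (isothermal): W = P₁V₁ ln(V₂/V₁) = (6091) ln(36/14.4) = 5581 J.
Step 2 (isochoric): W = 0 (constant volume).
W_total = 5581 + 0 = 5581 J.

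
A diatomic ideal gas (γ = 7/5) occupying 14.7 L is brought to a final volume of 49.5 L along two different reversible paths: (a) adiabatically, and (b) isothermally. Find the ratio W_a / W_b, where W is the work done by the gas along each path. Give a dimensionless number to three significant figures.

W_a / W_b ≈ 0.792

Path (a) adiabatic: W = P₁V₁(1 − (V₁/V₂)^(γ−1))/(γ−1) → W_a/(P₁V₁) = 0.9618.
Path (b) isothermal: W = P₁V₁ ln(V₂/V₁) → W_b/(P₁V₁) = 1.214.
W_a / W_b = 0.9618 / 1.214 = 0.7921.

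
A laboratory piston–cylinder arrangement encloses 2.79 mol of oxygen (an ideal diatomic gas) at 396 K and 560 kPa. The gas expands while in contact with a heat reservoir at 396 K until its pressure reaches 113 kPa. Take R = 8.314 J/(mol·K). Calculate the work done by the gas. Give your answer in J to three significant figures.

W ≈ 14700 J

Isothermal process: W = nRT ln(V₂/V₁) = nRT ln(P₁/P₂).
W = (2.79)(8.314)(396) × ln(560/113)
  = 9186 × ln(4.956) = 9186 × 1.601
W_by_gas = 14702 J.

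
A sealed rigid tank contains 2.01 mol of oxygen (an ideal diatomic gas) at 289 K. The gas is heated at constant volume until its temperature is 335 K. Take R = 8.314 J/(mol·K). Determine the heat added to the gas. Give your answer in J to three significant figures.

Q ≈ 1920 J

Constant volume ⇒ W = 0, so Q = ΔU = nCᵥΔT with Cᵥ = 5R/2 = 20.79 J/(mol·K).
ΔU = (2.01)(20.79)(335 − 289) = 1922 J.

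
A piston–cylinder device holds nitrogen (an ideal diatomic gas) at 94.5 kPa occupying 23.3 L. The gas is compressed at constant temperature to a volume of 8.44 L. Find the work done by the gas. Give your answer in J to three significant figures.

Isothermal: W = nRT ln(V₂/V₁) = P₁V₁ ln(V₂/V₁).
P₁V₁ = (94.5 kPa)(23.3 L) = 2202 J.
W = 2202 × ln(8.44/23.3) = 2202 × -1.015
W_by_gas = -2236 J.

W ≈ -2240 J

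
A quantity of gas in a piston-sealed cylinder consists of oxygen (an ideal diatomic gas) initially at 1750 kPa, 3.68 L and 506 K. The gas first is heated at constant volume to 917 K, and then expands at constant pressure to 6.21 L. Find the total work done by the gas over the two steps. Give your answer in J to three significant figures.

Step 1 (isochoric): W = 0 (constant volume).
After step 1: P = 3171 kPa (V unchanged).
Step 2 (isobaric): W = PΔV = (3171 kPa)(6.21 − 3.68 L) = 8024 J.
W_total = 0 + 8024 = 8024 J.

W_total ≈ 8020 J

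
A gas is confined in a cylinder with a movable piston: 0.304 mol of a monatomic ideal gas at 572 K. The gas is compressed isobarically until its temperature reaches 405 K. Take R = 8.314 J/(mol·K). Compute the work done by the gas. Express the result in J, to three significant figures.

W ≈ -422 J

Isobaric: W = P ΔV = nR ΔT.
W = (0.304)(8.314)(405 − 572) = -422.1 J.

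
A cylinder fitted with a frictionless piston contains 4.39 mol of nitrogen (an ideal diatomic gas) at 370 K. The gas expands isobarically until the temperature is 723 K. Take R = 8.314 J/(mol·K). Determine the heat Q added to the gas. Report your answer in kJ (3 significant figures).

Q ≈ 45.1 kJ

Isobaric: W = nRΔT = (4.39)(8.314)(353) = 12884 J.
ΔU = nCᵥΔT with Cᵥ = 5R/2: ΔU = (4.39)(20.79)(353) = 32210 J.
Q = ΔU + W = 32210 + 12884 = 45094 J.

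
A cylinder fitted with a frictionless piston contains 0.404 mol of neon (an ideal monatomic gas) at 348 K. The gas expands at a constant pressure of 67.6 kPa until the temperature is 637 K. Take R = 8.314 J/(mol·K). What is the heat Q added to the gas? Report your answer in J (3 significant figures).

Isobaric: W = nRΔT = (0.404)(8.314)(289) = 970.7 J.
ΔU = nCᵥΔT with Cᵥ = 3R/2: ΔU = (0.404)(12.47)(289) = 1456 J.
Q = ΔU + W = 1456 + 970.7 = 2427 J.

Q ≈ 2430 J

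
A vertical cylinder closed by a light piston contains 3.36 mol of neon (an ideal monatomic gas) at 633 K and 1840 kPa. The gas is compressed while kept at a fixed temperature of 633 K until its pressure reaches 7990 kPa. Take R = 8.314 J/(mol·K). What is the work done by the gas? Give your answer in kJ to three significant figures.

Isothermal process: W = nRT ln(V₂/V₁) = nRT ln(P₁/P₂).
W = (3.36)(8.314)(633) × ln(1840/7990)
  = 17683 × ln(0.2303) = 17683 × -1.468
W_by_gas = -25966 J.

W ≈ -26.0 kJ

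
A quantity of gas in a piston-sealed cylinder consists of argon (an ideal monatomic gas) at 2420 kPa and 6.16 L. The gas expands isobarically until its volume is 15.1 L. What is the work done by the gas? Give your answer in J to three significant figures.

Isobaric: W = P ΔV.
W = (2420 kPa)(15.1 − 6.16 L) = (2420)(8.94) = 21635 J.

W ≈ 21600 J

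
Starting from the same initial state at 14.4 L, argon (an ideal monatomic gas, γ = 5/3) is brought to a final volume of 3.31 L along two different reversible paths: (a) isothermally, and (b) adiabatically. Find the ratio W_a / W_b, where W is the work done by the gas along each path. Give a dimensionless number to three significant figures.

Path (a) isothermal: W = P₁V₁ ln(V₂/V₁) → W_a/(P₁V₁) = -1.47.
Path (b) adiabatic: W = P₁V₁(1 − (V₁/V₂)^(γ−1))/(γ−1) → W_b/(P₁V₁) = -2.497.
W_a / W_b = -1.47 / -2.497 = 0.5887.

W_a / W_b ≈ 0.589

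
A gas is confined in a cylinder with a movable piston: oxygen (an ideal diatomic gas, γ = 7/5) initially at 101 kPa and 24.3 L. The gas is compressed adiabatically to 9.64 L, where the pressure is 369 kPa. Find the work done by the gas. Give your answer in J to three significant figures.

Adiabatic: W = (P₁V₁ − P₂V₂)/(γ − 1) with γ = 7/5.
P₁V₁ = 2454 J, P₂V₂ = 3557 J.
W = (2454 − 3557) / 0.4 = -2757 J.

W ≈ -2760 J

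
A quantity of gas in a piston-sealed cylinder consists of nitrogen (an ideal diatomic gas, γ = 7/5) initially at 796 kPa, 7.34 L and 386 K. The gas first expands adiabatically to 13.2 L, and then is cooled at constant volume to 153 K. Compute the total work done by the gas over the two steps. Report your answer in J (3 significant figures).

Step 1 (adiabatic): W = (P₁V₁ − P₂V₂)/(γ−1) = (5843 − 4620)/0.4 = 3056 J.
Step 2 (isochoric): W = 0 (constant volume).
W_total = 3056 + 0 = 3056 J.

W_total ≈ 3060 J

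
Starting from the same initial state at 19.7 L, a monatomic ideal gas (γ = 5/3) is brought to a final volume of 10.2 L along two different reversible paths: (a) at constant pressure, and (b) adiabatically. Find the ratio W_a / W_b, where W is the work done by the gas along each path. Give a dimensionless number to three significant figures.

W_a / W_b ≈ 0.584

Path (a) isobaric: W = P₁(V₂ − V₁) → W_a/(P₁V₁) = -0.4822.
Path (b) adiabatic: W = P₁V₁(1 − (V₁/V₂)^(γ−1))/(γ−1) → W_b/(P₁V₁) = -0.8263.
W_a / W_b = -0.4822 / -0.8263 = 0.5836.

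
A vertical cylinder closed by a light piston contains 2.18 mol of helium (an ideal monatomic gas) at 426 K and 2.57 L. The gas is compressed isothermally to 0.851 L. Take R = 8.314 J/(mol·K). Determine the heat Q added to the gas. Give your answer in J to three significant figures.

Q ≈ -8530 J

Isothermal ⇒ ΔU = 0, so Q = W = nRT ln(V₂/V₁).
Q = (2.18)(8.314)(426) ln(0.851/2.57) = 7721 × -1.105 = -8534 J.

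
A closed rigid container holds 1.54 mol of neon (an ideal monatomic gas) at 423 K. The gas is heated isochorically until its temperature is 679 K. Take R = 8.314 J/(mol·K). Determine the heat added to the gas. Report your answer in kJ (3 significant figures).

Constant volume ⇒ W = 0, so Q = ΔU = nCᵥΔT with Cᵥ = 3R/2 = 12.47 J/(mol·K).
ΔU = (1.54)(12.47)(679 − 423) = 4917 J.

Q ≈ 4.92 kJ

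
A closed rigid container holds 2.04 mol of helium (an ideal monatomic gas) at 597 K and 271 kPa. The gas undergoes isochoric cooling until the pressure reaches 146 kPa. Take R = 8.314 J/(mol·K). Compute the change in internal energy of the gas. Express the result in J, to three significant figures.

Constant volume ⇒ W = 0, so Q = ΔU = nCᵥΔT with Cᵥ = 3R/2 = 12.47 J/(mol·K).
At constant V, T₂/T₁ = P₂/P₁ ⇒ ΔT = T₁(P₂/P₁ − 1) = 597·(146/271 − 1) = -275.4 K.
ΔU = (2.04)(12.47)(-275.4) = -7006 J.

ΔU ≈ -7010 J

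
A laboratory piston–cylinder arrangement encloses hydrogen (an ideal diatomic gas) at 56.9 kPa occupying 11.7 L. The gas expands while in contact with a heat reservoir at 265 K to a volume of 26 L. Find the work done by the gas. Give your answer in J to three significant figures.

Isothermal: W = nRT ln(V₂/V₁) = P₁V₁ ln(V₂/V₁).
P₁V₁ = (56.9 kPa)(11.7 L) = 665.7 J.
W = 665.7 × ln(26/11.7) = 665.7 × 0.7985
W_by_gas = 531.6 J.

W ≈ 532 J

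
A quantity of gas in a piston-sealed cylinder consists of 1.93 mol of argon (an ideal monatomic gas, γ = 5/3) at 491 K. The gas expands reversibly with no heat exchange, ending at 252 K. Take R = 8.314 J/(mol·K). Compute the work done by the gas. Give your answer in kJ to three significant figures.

W ≈ 5.75 kJ

Adiabatic ⇒ Q = 0, so W_by = −ΔU = nCᵥ(T₁ − T₂).
Cᵥ = 3R/2 = 12.47 J/(mol·K).
W = (1.93)(12.47)(491 − 252) = 5752 J.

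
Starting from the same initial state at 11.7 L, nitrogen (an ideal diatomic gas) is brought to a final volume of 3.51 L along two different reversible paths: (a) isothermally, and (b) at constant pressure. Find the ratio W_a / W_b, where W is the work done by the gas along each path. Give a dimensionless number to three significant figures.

W_a / W_b ≈ 1.72

Path (a) isothermal: W = P₁V₁ ln(V₂/V₁) → W_a/(P₁V₁) = -1.204.
Path (b) isobaric: W = P₁(V₂ − V₁) → W_b/(P₁V₁) = -0.7.
W_a / W_b = -1.204 / -0.7 = 1.72.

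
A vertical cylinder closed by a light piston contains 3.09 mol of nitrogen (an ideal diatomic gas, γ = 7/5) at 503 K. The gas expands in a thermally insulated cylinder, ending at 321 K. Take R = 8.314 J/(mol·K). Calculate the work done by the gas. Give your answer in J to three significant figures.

W ≈ 11700 J

Adiabatic ⇒ Q = 0, so W_by = −ΔU = nCᵥ(T₁ − T₂).
Cᵥ = 5R/2 = 20.79 J/(mol·K).
W = (3.09)(20.79)(503 − 321) = 11689 J.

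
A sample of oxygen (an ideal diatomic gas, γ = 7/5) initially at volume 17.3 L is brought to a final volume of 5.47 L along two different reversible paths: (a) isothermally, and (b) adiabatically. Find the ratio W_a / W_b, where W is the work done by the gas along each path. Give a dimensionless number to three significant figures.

W_a / W_b ≈ 0.787

Path (a) isothermal: W = P₁V₁ ln(V₂/V₁) → W_a/(P₁V₁) = -1.151.
Path (b) adiabatic: W = P₁V₁(1 − (V₁/V₂)^(γ−1))/(γ−1) → W_b/(P₁V₁) = -1.462.
W_a / W_b = -1.151 / -1.462 = 0.7873.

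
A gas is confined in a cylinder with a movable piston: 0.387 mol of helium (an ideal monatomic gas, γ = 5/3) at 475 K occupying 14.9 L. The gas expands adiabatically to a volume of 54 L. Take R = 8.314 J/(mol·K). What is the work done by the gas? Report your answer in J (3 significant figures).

Adiabatic: TV^(γ−1) = const with γ = 5/3.
T₂ = T₁ (V₁/V₂)^(γ−1) = 475 × (14.9/54)^0.667 = 475 × 0.4238 = 201.3 K.
W_by = nCᵥ(T₁ − T₂) = (0.387)(12.47)(475 − 201.3) = 1321 J.

W ≈ 1320 J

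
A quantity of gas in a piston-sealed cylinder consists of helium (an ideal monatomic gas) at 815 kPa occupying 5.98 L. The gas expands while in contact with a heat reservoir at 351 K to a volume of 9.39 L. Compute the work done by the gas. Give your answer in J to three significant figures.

W ≈ 2200 J

Isothermal: W = nRT ln(V₂/V₁) = P₁V₁ ln(V₂/V₁).
P₁V₁ = (815 kPa)(5.98 L) = 4874 J.
W = 4874 × ln(9.39/5.98) = 4874 × 0.4512
W_by_gas = 2199 J.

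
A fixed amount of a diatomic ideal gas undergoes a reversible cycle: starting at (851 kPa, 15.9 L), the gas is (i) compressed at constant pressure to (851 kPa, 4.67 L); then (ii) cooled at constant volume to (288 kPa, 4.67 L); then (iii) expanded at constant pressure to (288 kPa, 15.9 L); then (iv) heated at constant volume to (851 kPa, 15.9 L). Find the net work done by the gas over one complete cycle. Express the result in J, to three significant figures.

W_net ≈ -6320 J

Constant-volume legs do no work.
W(i) = (851)(4.67 − 15.9) = -9557 J; W(iii) = (288)(15.9 − 4.67) = 3234 J.
W_net = -9557 + 3234 = -6322 J (the counter-clockwise enclosed area).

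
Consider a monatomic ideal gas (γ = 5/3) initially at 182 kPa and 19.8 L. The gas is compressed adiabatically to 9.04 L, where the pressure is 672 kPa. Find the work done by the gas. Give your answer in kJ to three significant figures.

Adiabatic: W = (P₁V₁ − P₂V₂)/(γ − 1) with γ = 5/3.
P₁V₁ = 3604 J, P₂V₂ = 6075 J.
W = (3604 − 6075) / 0.6667 = -3707 J.

W ≈ -3.71 kJ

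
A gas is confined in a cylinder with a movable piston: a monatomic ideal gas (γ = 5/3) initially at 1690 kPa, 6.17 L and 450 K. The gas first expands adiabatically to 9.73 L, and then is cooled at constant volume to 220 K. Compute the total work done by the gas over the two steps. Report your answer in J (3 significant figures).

Step 1 (adiabatic): W = (P₁V₁ − P₂V₂)/(γ−1) = (10427 − 7696)/0.667 = 4096 J.
Step 2 (isochoric): W = 0 (constant volume).
W_total = 4096 + 0 = 4096 J.

W_total ≈ 4100 J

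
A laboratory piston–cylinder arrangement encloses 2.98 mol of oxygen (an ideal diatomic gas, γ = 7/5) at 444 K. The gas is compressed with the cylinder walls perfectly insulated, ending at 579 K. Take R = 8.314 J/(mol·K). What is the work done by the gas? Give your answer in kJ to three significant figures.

W ≈ -8.36 kJ

Adiabatic ⇒ Q = 0, so W_by = −ΔU = nCᵥ(T₁ − T₂).
Cᵥ = 5R/2 = 20.79 J/(mol·K).
W = (2.98)(20.79)(444 − 579) = -8362 J.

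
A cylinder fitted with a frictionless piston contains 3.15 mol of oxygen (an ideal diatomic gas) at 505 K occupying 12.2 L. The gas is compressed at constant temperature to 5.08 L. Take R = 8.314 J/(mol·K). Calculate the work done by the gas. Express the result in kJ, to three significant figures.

Isothermal: W = nRT ln(V₂/V₁).
W = (3.15)(8.314)(505) × ln(5.08/12.2)
  = 13225 × -0.8761
W_by_gas = -11587 J.

W ≈ -11.6 kJ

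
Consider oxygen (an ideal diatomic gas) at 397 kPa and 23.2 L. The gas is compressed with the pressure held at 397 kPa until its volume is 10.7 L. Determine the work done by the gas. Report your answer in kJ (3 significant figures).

W ≈ -4.96 kJ

Isobaric: W = P ΔV.
W = (397 kPa)(10.7 − 23.2 L) = (397)(-12.5) = -4962 J.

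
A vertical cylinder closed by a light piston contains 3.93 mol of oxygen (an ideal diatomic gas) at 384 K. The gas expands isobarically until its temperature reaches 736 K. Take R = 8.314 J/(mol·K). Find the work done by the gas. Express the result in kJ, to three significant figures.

Isobaric: W = P ΔV = nR ΔT.
W = (3.93)(8.314)(736 − 384) = 11501 J.

W ≈ 11.5 kJ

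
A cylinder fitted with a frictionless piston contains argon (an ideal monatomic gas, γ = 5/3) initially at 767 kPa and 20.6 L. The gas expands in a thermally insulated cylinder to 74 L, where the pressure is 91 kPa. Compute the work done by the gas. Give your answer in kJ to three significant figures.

Adiabatic: W = (P₁V₁ − P₂V₂)/(γ − 1) with γ = 5/3.
P₁V₁ = 15800 J, P₂V₂ = 6734 J.
W = (15800 − 6734) / 0.6667 = 13599 J.

W ≈ 13.6 kJ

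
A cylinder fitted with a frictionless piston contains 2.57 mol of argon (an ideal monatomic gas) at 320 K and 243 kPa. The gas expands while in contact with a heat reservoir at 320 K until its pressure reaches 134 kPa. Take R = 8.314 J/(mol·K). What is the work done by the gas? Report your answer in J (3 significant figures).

Isothermal process: W = nRT ln(V₂/V₁) = nRT ln(P₁/P₂).
W = (2.57)(8.314)(320) × ln(243/134)
  = 6837 × ln(1.813) = 6837 × 0.5952
W_by_gas = 4070 J.

W ≈ 4070 J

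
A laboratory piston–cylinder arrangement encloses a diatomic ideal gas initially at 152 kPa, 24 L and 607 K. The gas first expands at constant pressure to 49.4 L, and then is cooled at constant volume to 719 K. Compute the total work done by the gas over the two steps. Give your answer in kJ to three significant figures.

Step 1 (isobaric): W = PΔV = (152 kPa)(49.4 − 24 L) = 3861 J.
Step 2 (isochoric): W = 0 (constant volume).
W_total = 3861 + 0 = 3861 J.

W_total ≈ 3.86 kJ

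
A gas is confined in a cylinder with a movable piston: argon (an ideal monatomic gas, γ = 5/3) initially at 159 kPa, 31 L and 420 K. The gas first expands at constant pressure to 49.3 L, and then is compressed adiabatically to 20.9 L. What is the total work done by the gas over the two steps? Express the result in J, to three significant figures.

W_total ≈ -6170 J

Step 1 (isobaric): W = PΔV = (159 kPa)(49.3 − 31 L) = 2910 J.
After step 1: P = 159 kPa, V = 49.3 L, T = 667.9 K.
Step 2 (adiabatic): W = (P₁V₁ − P₂V₂)/(γ−1) = (7839 − 13890)/0.667 = -9077 J.
W_total = 2910 − 9077 = -6168 J.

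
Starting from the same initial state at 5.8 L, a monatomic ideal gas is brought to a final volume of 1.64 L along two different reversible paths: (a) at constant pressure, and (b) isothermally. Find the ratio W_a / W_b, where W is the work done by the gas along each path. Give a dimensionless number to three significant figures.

W_a / W_b ≈ 0.568

Path (a) isobaric: W = P₁(V₂ − V₁) → W_a/(P₁V₁) = -0.7172.
Path (b) isothermal: W = P₁V₁ ln(V₂/V₁) → W_b/(P₁V₁) = -1.263.
W_a / W_b = -0.7172 / -1.263 = 0.5678.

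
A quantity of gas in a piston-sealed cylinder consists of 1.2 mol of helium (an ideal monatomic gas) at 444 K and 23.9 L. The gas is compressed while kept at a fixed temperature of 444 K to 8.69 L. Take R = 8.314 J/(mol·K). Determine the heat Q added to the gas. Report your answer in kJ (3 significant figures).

Isothermal ⇒ ΔU = 0, so Q = W = nRT ln(V₂/V₁).
Q = (1.2)(8.314)(444) ln(8.69/23.9) = 4430 × -1.012 = -4482 J.

Q ≈ -4.48 kJ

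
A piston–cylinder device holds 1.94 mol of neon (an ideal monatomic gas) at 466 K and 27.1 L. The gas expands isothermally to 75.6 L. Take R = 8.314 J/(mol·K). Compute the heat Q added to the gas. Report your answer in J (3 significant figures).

Isothermal ⇒ ΔU = 0, so Q = W = nRT ln(V₂/V₁).
Q = (1.94)(8.314)(466) ln(75.6/27.1) = 7516 × 1.026 = 7711 J.

Q ≈ 7710 J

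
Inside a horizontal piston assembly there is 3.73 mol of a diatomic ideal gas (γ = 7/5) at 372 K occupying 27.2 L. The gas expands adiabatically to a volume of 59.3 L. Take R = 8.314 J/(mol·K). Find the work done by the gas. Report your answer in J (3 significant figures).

W ≈ 7720 J

Adiabatic: TV^(γ−1) = const with γ = 7/5.
T₂ = T₁ (V₁/V₂)^(γ−1) = 372 × (27.2/59.3)^0.4 = 372 × 0.7322 = 272.4 K.
W_by = nCᵥ(T₁ − T₂) = (3.73)(20.79)(372 − 272.4) = 7725 J.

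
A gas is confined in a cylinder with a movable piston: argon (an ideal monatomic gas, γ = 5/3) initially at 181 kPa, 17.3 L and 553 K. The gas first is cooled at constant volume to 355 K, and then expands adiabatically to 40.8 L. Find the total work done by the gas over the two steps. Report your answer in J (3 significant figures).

Step 1 (isochoric): W = 0 (constant volume).
After step 1: P = 116.2 kPa (V unchanged).
Step 2 (adiabatic): W = (P₁V₁ − P₂V₂)/(γ−1) = (2010 − 1135)/0.667 = 1313 J.
W_total = 0 + 1313 = 1313 J.

W_total ≈ 1310 J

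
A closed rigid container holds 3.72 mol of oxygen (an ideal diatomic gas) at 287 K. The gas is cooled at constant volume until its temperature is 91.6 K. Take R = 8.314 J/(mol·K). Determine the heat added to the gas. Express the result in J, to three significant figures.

Q ≈ -15100 J

Constant volume ⇒ W = 0, so Q = ΔU = nCᵥΔT with Cᵥ = 5R/2 = 20.79 J/(mol·K).
ΔU = (3.72)(20.79)(91.6 − 287) = -15108 J.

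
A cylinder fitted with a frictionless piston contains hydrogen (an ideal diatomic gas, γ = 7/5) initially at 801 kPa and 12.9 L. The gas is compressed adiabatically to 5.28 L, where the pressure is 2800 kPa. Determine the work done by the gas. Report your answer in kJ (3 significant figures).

W ≈ -11.1 kJ

Adiabatic: W = (P₁V₁ − P₂V₂)/(γ − 1) with γ = 7/5.
P₁V₁ = 10333 J, P₂V₂ = 14784 J.
W = (10333 − 14784) / 0.4 = -11128 J.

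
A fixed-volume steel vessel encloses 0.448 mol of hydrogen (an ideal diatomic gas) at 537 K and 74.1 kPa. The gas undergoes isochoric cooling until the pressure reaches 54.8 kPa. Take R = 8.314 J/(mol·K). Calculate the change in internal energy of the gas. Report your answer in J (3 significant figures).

ΔU ≈ -1300 J

Constant volume ⇒ W = 0, so Q = ΔU = nCᵥΔT with Cᵥ = 5R/2 = 20.79 J/(mol·K).
At constant V, T₂/T₁ = P₂/P₁ ⇒ ΔT = T₁(P₂/P₁ − 1) = 537·(54.8/74.1 − 1) = -139.9 K.
ΔU = (0.448)(20.79)(-139.9) = -1302 J.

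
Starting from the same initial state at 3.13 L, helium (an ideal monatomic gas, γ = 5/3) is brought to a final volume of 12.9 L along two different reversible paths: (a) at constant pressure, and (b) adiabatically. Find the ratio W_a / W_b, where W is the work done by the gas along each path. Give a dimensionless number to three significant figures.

W_a / W_b ≈ 3.41

Path (a) isobaric: W = P₁(V₂ − V₁) → W_a/(P₁V₁) = 3.121.
Path (b) adiabatic: W = P₁V₁(1 − (V₁/V₂)^(γ−1))/(γ−1) → W_b/(P₁V₁) = 0.9165.
W_a / W_b = 3.121 / 0.9165 = 3.406.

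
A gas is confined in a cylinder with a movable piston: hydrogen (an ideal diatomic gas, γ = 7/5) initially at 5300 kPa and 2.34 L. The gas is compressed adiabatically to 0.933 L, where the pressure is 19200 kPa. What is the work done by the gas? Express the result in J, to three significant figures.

W ≈ -13800 J

Adiabatic: W = (P₁V₁ − P₂V₂)/(γ − 1) with γ = 7/5.
P₁V₁ = 12402 J, P₂V₂ = 17914 J.
W = (12402 − 17914) / 0.4 = -13779 J.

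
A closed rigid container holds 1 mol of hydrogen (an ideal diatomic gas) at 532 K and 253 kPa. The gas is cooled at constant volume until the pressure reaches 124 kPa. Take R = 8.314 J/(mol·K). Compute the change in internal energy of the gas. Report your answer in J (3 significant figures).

Constant volume ⇒ W = 0, so Q = ΔU = nCᵥΔT with Cᵥ = 5R/2 = 20.79 J/(mol·K).
At constant V, T₂/T₁ = P₂/P₁ ⇒ ΔT = T₁(P₂/P₁ − 1) = 532·(124/253 − 1) = -271.3 K.
ΔU = (1)(20.79)(-271.3) = -5638 J.

ΔU ≈ -5640 J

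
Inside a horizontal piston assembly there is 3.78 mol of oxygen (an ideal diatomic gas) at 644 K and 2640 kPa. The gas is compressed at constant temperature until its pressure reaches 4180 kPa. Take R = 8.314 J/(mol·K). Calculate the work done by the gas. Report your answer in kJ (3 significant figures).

W ≈ -9.30 kJ

Isothermal process: W = nRT ln(V₂/V₁) = nRT ln(P₁/P₂).
W = (3.78)(8.314)(644) × ln(2640/4180)
  = 20239 × ln(0.6316) = 20239 × -0.4595
W_by_gas = -9300 J.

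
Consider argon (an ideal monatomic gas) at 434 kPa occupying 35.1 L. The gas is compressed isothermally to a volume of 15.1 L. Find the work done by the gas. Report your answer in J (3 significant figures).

Isothermal: W = nRT ln(V₂/V₁) = P₁V₁ ln(V₂/V₁).
P₁V₁ = (434 kPa)(35.1 L) = 15233 J.
W = 15233 × ln(15.1/35.1) = 15233 × -0.8435
W_by_gas = -12849 J.

W ≈ -12800 J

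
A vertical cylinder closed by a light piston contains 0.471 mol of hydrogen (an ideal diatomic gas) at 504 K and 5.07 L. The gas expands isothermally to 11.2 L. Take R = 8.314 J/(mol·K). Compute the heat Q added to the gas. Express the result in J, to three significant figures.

Q ≈ 1560 J

Isothermal ⇒ ΔU = 0, so Q = W = nRT ln(V₂/V₁).
Q = (0.471)(8.314)(504) ln(11.2/5.07) = 1974 × 0.7926 = 1564 J.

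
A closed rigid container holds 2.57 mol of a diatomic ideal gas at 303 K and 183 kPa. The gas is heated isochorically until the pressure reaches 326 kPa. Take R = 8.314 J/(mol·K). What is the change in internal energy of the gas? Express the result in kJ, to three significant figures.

Constant volume ⇒ W = 0, so Q = ΔU = nCᵥΔT with Cᵥ = 5R/2 = 20.79 J/(mol·K).
At constant V, T₂/T₁ = P₂/P₁ ⇒ ΔT = T₁(P₂/P₁ − 1) = 303·(326/183 − 1) = 236.8 K.
ΔU = (2.57)(20.79)(236.8) = 12648 J.

ΔU ≈ 12.6 kJ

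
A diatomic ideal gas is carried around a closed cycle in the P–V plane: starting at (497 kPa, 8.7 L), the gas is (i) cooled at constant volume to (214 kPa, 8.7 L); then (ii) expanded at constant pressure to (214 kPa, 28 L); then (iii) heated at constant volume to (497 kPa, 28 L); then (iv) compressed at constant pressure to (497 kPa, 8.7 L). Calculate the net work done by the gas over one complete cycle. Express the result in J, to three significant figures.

Constant-volume legs do no work.
W(ii) = (214)(28 − 8.7) = 4130 J; W(iv) = (497)(8.7 − 28) = -9592 J.
W_net = 4130 − 9592 = -5462 J (the counter-clockwise enclosed area).

W_net ≈ -5460 J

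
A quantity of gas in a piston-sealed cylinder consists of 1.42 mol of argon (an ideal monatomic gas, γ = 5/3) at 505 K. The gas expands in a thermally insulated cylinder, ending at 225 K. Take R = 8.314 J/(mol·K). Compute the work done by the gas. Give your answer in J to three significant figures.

Adiabatic ⇒ Q = 0, so W_by = −ΔU = nCᵥ(T₁ − T₂).
Cᵥ = 3R/2 = 12.47 J/(mol·K).
W = (1.42)(12.47)(505 − 225) = 4958 J.

W ≈ 4960 J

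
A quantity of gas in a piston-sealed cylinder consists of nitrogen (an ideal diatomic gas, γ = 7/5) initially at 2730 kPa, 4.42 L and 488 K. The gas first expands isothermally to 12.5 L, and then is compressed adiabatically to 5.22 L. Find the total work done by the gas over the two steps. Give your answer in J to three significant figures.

W_total ≈ -67.2 J

Step 1 (isothermal): W = P₁V₁ ln(V₂/V₁) = (12067) ln(12.5/4.42) = 12544 J.
After step 1: P = 965.3 kPa, V = 12.5 L, T = 488 K.
Step 2 (adiabatic): W = (P₁V₁ − P₂V₂)/(γ−1) = (12067 − 17111)/0.4 = -12612 J.
W_total = 12544 − 12612 = -67.22 J.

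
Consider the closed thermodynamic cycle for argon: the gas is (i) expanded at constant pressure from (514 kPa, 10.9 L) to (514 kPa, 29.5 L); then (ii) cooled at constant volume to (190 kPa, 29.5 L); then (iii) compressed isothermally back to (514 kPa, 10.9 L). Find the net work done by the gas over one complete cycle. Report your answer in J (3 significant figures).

Leg (i): W = PΔV = (514)(29.5 − 10.9) = 9560 J.
Leg (ii): W = 0.
Leg (iii): W = PᵢVᵢ ln(V_f/Vᵢ) = (5605) ln(10.9/29.5) = -5580 J.
W_net = 9560 − 5580 = 3980 J.

W_net ≈ 3980 J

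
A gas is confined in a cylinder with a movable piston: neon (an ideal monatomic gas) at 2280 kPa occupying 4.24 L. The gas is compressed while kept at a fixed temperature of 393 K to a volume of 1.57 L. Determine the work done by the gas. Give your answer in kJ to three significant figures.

Isothermal: W = nRT ln(V₂/V₁) = P₁V₁ ln(V₂/V₁).
P₁V₁ = (2280 kPa)(4.24 L) = 9667 J.
W = 9667 × ln(1.57/4.24) = 9667 × -0.9935
W_by_gas = -9604 J.

W ≈ -9.60 kJ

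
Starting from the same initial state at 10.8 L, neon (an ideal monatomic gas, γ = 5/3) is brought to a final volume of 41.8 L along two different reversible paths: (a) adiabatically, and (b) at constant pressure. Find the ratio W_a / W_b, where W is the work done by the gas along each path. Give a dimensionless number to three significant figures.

Path (a) adiabatic: W = P₁V₁(1 − (V₁/V₂)^(γ−1))/(γ−1) → W_a/(P₁V₁) = 0.8915.
Path (b) isobaric: W = P₁(V₂ − V₁) → W_b/(P₁V₁) = 2.87.
W_a / W_b = 0.8915 / 2.87 = 0.3106.

W_a / W_b ≈ 0.311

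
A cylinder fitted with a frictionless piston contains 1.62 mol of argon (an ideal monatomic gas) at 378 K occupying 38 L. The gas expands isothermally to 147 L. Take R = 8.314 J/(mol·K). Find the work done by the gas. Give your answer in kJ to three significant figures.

Isothermal: W = nRT ln(V₂/V₁).
W = (1.62)(8.314)(378) × ln(147/38)
  = 5091 × 1.353
W_by_gas = 6888 J.

W ≈ 6.89 kJ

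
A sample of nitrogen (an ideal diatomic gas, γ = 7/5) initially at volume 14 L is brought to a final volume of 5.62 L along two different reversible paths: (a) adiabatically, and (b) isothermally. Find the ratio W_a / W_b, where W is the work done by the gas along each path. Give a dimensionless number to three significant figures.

Path (a) adiabatic: W = P₁V₁(1 − (V₁/V₂)^(γ−1))/(γ−1) → W_a/(P₁V₁) = -1.102.
Path (b) isothermal: W = P₁V₁ ln(V₂/V₁) → W_b/(P₁V₁) = -0.9127.
W_a / W_b = -1.102 / -0.9127 = 1.207.

W_a / W_b ≈ 1.21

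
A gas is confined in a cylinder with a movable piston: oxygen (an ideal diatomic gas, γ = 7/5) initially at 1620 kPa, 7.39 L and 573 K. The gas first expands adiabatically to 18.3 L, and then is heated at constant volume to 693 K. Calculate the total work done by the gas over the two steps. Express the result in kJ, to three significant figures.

Step 1 (adiabatic): W = (P₁V₁ − P₂V₂)/(γ−1) = (11972 − 8330)/0.4 = 9105 J.
Step 2 (isochoric): W = 0 (constant volume).
W_total = 9105 + 0 = 9105 J.

W_total ≈ 9.10 kJ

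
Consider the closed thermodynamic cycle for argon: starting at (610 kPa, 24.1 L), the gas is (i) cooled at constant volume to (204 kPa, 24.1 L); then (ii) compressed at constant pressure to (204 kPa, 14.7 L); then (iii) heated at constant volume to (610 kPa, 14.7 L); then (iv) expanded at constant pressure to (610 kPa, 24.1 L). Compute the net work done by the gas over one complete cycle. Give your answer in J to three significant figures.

W_net ≈ 3820 J

Constant-volume legs do no work.
W(ii) = (204)(14.7 − 24.1) = -1918 J; W(iv) = (610)(24.1 − 14.7) = 5734 J.
W_net = -1918 + 5734 = 3816 J (the clockwise enclosed area).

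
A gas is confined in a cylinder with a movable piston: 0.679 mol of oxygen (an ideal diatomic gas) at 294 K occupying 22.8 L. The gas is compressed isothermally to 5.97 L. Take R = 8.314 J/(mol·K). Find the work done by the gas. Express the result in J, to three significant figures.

Isothermal: W = nRT ln(V₂/V₁).
W = (0.679)(8.314)(294) × ln(5.97/22.8)
  = 1660 × -1.34
W_by_gas = -2224 J.

W ≈ -2220 J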